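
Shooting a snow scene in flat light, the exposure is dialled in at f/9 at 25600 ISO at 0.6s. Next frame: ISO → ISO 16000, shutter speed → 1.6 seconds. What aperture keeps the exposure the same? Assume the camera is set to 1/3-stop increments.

ISO: 25600 → 20000 → 16000 — 2/3 stop dropped (darker).
Shutter speed: 0.6 → 0.8 → 1 → 1.3 → 1.6 — 1 1/3 stops slower (brighter).
Net change so far: 2/3 stop brighter. Offset with the aperture: f/9 → f/10 → f/11.

f/11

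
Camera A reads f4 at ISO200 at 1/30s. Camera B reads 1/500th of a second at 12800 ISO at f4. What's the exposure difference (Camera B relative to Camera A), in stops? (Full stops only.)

2 stops brighter

Aperture: unchanged.
Shutter speed: 1/30 → 1/60 → 1/125 → 1/250 → 1/500 — 4 stops faster (darker).
ISO: 200 → 400 → 800 → 1600 → 3200 → 6400 → 12800 — 6 stops higher (brighter).
Net: −4 +6 = +2 stops.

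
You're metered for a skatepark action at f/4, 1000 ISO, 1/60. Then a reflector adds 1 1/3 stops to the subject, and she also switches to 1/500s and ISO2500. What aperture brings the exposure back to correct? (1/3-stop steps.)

Scene light: 1 1/3 stops brighter.
Shutter speed: 1/60 → 1/80 → 1/100 → 1/125 → 1/160 → 1/200 → 1/250 → 1/320 → 1/400 → 1/500 — 3 stops faster (darker).
ISO: 1000 → 1250 → 1600 → 2000 → 2500 — 1 1/3 stops raised (brighter).
Net so far: 1/3 stop darker. Aperture: f/4 → f/3.5.

f/3.5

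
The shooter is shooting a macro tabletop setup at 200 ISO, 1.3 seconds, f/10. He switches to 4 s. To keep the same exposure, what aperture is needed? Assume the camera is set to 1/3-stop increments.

f/18

Shutter speed: 1.3 → 1.6 → 2 → 2.5 → 3.2 → 4 — 1 2/3 stops longer (brighter).
Need 1 2/3 stops darker from the aperture: f/10 → f/11 → f/13 → f/14 → f/16 → f/18.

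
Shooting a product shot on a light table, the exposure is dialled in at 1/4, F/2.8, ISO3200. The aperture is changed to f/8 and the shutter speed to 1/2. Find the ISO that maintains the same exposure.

Aperture: f/2.8 → f/4 → f/5.6 → f/8 — 3 stops stopped down (darker).
Shutter speed: 1/4 → 1/2 — 1 stop slower (brighter).
Net change so far: 2 stops darker. Offset with the ISO: 3200 → 6400 → 12800.

ISO 12800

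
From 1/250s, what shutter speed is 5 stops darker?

Shutter speed: 1/250 → 1/500 → 1/1000 → 1/2000 → 1/4000 → 1/8000 — 5 stops shorter (darker).

1/8000s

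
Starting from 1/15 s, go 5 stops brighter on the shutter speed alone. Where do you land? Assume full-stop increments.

Shutter speed: 1/15 → 1/8 → 1/4 → 1/2 → 1 → 2 — 5 stops longer (brighter).

2 s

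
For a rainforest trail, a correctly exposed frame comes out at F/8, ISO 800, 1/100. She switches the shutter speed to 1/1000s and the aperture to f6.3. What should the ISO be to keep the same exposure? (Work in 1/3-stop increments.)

Shutter speed: 1/100 → 1/125 → 1/160 → 1/200 → 1/250 → 1/320 → 1/400 → 1/500 → 1/640 → 1/800 → 1/1000 — 3 1/3 stops faster (darker).
Aperture: f/8 → f/7.1 → f/6.3 — 2/3 stop wider (brighter).
Net change so far: 2 2/3 stops darker. Offset with the ISO: 800 → 1000 → 1250 → 1600 → 2000 → 2500 → 3200 → 4000 → 5000.

ISO 5000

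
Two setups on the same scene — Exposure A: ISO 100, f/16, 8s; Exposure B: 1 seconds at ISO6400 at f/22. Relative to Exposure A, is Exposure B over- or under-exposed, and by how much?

Aperture: f/16 → f/22 — 1 stop narrower (darker).
Shutter speed: 8 → 4 → 2 → 1 — 3 stops shorter (darker).
ISO: 100 → 200 → 400 → 800 → 1600 → 3200 → 6400 — 6 stops raised (brighter).
Net: −1 −3 +6 = +2 stops.

2 stops brighter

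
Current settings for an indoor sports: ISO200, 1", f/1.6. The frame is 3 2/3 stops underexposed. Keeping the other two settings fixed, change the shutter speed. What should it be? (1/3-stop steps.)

13 s

Underexposed by 3 2/3 stops → need 3 2/3 stops brighter.
Shutter speed: 1 → 1.3 → 1.6 → 2 → 2.5 → 3.2 → 4 → 5 → 6 → 8 → 10 → 13.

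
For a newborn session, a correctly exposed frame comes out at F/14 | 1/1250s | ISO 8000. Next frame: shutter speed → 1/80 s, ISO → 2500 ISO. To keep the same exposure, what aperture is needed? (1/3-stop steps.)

f/32

Shutter speed: 1/1250 → 1/1000 → 1/800 → 1/640 → 1/500 → 1/400 → 1/320 → 1/250 → 1/200 → 1/160 → 1/125 → 1/100 → 1/80 — 4 stops longer (brighter).
ISO: 8000 → 6400 → 5000 → 4000 → 3200 → 2500 — 1 2/3 stops dropped (darker).
Net change so far: 2 1/3 stops brighter. Offset with the aperture: f/14 → f/16 → f/18 → f/20 → f/22 → f/25 → f/29 → f/32.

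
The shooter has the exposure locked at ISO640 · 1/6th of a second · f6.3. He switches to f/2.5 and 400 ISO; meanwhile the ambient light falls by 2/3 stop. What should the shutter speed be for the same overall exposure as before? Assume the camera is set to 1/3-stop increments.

1/15s

Scene light: 2/3 stop darker.
Aperture: f/6.3 → f/5.6 → f/5 → f/4.5 → f/4 → f/3.5 → f/3.2 → f/2.8 → f/2.5 — 2 2/3 stops opened up (brighter).
ISO: 640 → 500 → 400 — 2/3 stop lower (darker).
Net so far: 1 1/3 stops brighter. Shutter speed: 1/6 → 1/8 → 1/10 → 1/13 → 1/15.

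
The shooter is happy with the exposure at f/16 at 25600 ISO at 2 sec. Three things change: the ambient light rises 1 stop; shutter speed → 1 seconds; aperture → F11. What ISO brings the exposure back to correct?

Scene light: 1 stop brighter.
Shutter speed: 2 → 1 — 1 stop shorter (darker).
Aperture: f/16 → f/11 — 1 stop opened up (brighter).
Net so far: 1 stop brighter. ISO: 25600 → 12800.

ISO 12800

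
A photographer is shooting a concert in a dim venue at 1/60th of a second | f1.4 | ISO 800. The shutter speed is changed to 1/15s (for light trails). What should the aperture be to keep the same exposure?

f/2.8

Shutter speed: 1/60 → 1/30 → 1/15 — 2 stops longer (brighter).
Need 2 stops darker from the aperture: f/1.4 → f/2 → f/2.8.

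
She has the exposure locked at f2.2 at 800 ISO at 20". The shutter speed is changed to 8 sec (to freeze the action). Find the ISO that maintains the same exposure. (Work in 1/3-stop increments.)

ISO 2000

Shutter speed: 20 → 15 → 13 → 10 → 8 — 1 1/3 stops faster (darker).
Need 1 1/3 stops brighter from the ISO: 800 → 1000 → 1250 → 1600 → 2000.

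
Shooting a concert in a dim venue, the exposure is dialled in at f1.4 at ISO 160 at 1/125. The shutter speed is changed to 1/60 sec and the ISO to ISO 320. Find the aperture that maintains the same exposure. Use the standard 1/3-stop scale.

f/2.8

Shutter speed: 1/125 → 1/100 → 1/80 → 1/60 — 1 stop slower (brighter).
ISO: 160 → 200 → 250 → 320 — 1 stop raised (brighter).
Net change so far: 2 stops brighter. Offset with the aperture: f/1.4 → f/1.6 → f/1.8 → f/2 → f/2.2 → f/2.5 → f/2.8.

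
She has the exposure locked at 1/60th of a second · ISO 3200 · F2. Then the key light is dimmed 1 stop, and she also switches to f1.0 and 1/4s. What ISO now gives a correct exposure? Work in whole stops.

ISO 100

Scene light: 1 stop darker.
Aperture: f/2 → f/1.4 → f/1.0 — 2 stops opened up (brighter).
Shutter speed: 1/60 → 1/30 → 1/15 → 1/8 → 1/4 — 4 stops slower (brighter).
Net so far: 5 stops brighter. ISO: 3200 → 1600 → 800 → 400 → 200 → 100.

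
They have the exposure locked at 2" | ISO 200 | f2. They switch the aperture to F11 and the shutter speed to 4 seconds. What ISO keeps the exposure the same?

Aperture: f/2 → f/2.8 → f/4 → f/5.6 → f/8 → f/11 — 5 stops smaller aperture (darker).
Shutter speed: 2 → 4 — 1 stop longer (brighter).
Net change so far: 4 stops darker. Offset with the ISO: 200 → 400 → 800 → 1600 → 3200.

ISO 3200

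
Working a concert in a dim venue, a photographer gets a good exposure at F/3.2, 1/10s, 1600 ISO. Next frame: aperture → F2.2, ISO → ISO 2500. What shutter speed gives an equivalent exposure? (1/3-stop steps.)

1/30s

Aperture: f/3.2 → f/2.8 → f/2.5 → f/2.2 — 1 stop wider (brighter).
ISO: 1600 → 2000 → 2500 — 2/3 stop higher (brighter).
Net change so far: 1 2/3 stops brighter. Offset with the shutter speed: 1/10 → 1/13 → 1/15 → 1/20 → 1/25 → 1/30.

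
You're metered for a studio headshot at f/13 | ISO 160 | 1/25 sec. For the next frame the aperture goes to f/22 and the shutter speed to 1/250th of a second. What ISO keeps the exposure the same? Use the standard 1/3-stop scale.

ISO 5000

Aperture: f/13 → f/14 → f/16 → f/18 → f/20 → f/22 — 1 2/3 stops narrower (darker).
Shutter speed: 1/25 → 1/30 → 1/40 → 1/50 → 1/60 → 1/80 → 1/100 → 1/125 → 1/160 → 1/200 → 1/250 — 3 1/3 stops faster (darker).
Net change so far: 5 stops darker. Offset with the ISO: 160 → 200 → 250 → 320 → 400 → 500 → 640 → 800 → 1000 → 1250 → 1600 → 2000 → 2500 → 3200 → 4000 → 5000.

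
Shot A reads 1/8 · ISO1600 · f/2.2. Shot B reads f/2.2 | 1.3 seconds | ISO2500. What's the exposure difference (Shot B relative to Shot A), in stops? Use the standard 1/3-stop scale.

Aperture: unchanged.
Shutter speed: 1/8 → 1/6 → 1/5 → 1/4 → 0.3 → 0.4 → 0.5 → 0.6 → 0.8 → 1 → 1.3 — 3 1/3 stops slower (brighter).
ISO: 1600 → 2000 → 2500 — 2/3 stop higher (brighter).
Net: +3 1/3 +2/3 = +4 stops.

4 stops brighter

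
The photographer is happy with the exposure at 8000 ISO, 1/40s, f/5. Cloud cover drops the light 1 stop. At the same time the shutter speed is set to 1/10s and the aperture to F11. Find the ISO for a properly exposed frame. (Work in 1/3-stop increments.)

ISO 20000

Scene light: 1 stop darker.
Shutter speed: 1/40 → 1/30 → 1/25 → 1/20 → 1/15 → 1/13 → 1/10 — 2 stops slower (brighter).
Aperture: f/5 → f/5.6 → f/6.3 → f/7.1 → f/8 → f/9 → f/10 → f/11 — 2 1/3 stops smaller aperture (darker).
Net so far: 1 1/3 stops darker. ISO: 8000 → 10000 → 12800 → 16000 → 20000.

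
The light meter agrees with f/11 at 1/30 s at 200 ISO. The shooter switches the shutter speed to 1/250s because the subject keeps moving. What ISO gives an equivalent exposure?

ISO 1600

Shutter speed: 1/30 → 1/60 → 1/125 → 1/250 — 3 stops shorter (darker).
Need 3 stops brighter from the ISO: 200 → 400 → 800 → 1600.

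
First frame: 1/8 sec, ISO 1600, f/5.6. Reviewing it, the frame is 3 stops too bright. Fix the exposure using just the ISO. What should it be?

Overexposed by 3 stops → need 3 stops darker.
ISO: 1600 → 800 → 400 → 200.

ISO 200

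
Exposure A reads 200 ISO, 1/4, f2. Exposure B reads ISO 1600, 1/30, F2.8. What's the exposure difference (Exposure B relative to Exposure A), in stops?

Aperture: f/2 → f/2.8 — 1 stop stopped down (darker).
Shutter speed: 1/4 → 1/8 → 1/15 → 1/30 — 3 stops faster (darker).
ISO: 200 → 400 → 800 → 1600 — 3 stops raised (brighter).
Net: −1 −3 +3 = −1 stop.

1 stop darker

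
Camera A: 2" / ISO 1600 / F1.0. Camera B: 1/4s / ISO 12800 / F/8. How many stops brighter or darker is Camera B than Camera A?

Aperture: f/1.0 → f/1.4 → f/2 → f/2.8 → f/4 → f/5.6 → f/8 — 6 stops narrower (darker).
Shutter speed: 2 → 1 → 1/2 → 1/4 — 3 stops shorter (darker).
ISO: 1600 → 3200 → 6400 → 12800 — 3 stops raised (brighter).
Net: −6 −3 +3 = −6 stops.

6 stops darker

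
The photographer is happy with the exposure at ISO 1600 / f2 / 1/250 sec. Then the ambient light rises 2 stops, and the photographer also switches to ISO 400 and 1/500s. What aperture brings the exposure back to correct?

f/1.4

Scene light: 2 stops brighter.
ISO: 1600 → 800 → 400 — 2 stops lower (darker).
Shutter speed: 1/250 → 1/500 — 1 stop faster (darker).
Net so far: 1 stop darker. Aperture: f/2 → f/1.4.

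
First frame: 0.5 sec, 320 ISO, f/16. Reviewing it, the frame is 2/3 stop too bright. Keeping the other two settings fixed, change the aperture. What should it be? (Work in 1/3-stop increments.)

f/20

Overexposed by 2/3 stop → need 2/3 stop darker.
Aperture: f/16 → f/18 → f/20.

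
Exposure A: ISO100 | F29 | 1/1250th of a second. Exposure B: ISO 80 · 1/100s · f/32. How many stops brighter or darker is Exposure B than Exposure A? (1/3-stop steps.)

Aperture: f/29 → f/32 — 1/3 stop stopped down (darker).
Shutter speed: 1/1250 → 1/1000 → 1/800 → 1/640 → 1/500 → 1/400 → 1/320 → 1/250 → 1/200 → 1/160 → 1/125 → 1/100 — 3 2/3 stops longer (brighter).
ISO: 100 → 80 — 1/3 stop dropped (darker).
Net: −1/3 +3 2/3 −1/3 = +3 stops.

3 stops brighter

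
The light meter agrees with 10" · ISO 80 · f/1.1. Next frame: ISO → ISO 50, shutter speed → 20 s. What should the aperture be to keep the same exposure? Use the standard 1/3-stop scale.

f/1.2

ISO: 80 → 64 → 50 — 2/3 stop dropped (darker).
Shutter speed: 10 → 13 → 15 → 20 — 1 stop slower (brighter).
Net change so far: 1/3 stop brighter. Offset with the aperture: f/1.1 → f/1.2.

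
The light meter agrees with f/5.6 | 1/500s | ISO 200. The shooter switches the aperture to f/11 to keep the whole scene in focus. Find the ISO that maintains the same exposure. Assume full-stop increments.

ISO 800

Aperture: f/5.6 → f/8 → f/11 — 2 stops smaller aperture (darker).
Need 2 stops brighter from the ISO: 200 → 400 → 800.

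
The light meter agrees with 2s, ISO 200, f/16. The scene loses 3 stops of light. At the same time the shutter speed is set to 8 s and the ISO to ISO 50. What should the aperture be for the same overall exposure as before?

f/5.6

Scene light: 3 stops darker.
Shutter speed: 2 → 4 → 8 — 2 stops slower (brighter).
ISO: 200 → 100 → 50 — 2 stops lower (darker).
Net so far: 3 stops darker. Aperture: f/16 → f/11 → f/8 → f/5.6.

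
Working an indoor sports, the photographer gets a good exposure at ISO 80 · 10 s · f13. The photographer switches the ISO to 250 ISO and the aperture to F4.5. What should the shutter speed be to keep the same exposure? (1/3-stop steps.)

ISO: 80 → 100 → 125 → 160 → 200 → 250 — 1 2/3 stops higher (brighter).
Aperture: f/13 → f/11 → f/10 → f/9 → f/8 → f/7.1 → f/6.3 → f/5.6 → f/5 → f/4.5 — 3 stops larger aperture (brighter).
Net change so far: 4 2/3 stops brighter. Offset with the shutter speed: 10 → 8 → 6 → 5 → 4 → 3.2 → 2.5 → 2 → 1.6 → 1.3 → 1 → 0.8 → 0.6 → 0.5 → 0.4.

0.4 s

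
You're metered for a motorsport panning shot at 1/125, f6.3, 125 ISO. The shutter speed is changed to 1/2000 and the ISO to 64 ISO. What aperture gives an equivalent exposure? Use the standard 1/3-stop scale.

Shutter speed: 1/125 → 1/160 → 1/200 → 1/250 → 1/320 → 1/400 → 1/500 → 1/640 → 1/800 → 1/1000 → 1/1250 → 1/1600 → 1/2000 — 4 stops shorter (darker).
ISO: 125 → 100 → 80 → 64 — 1 stop dropped (darker).
Net change so far: 5 stops darker. Offset with the aperture: f/6.3 → f/5.6 → f/5 → f/4.5 → f/4 → f/3.5 → f/3.2 → f/2.8 → f/2.5 → f/2.2 → f/2 → f/1.8 → f/1.6 → f/1.4 → f/1.2 → f/1.1.

f/1.1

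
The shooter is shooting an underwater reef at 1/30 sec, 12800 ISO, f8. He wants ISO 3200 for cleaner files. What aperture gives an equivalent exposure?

f/4

ISO: 12800 → 6400 → 3200 — 2 stops dropped (darker).
Need 2 stops brighter from the aperture: f/8 → f/5.6 → f/4.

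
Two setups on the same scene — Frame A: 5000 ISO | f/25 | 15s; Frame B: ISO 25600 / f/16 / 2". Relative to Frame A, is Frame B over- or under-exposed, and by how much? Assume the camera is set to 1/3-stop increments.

Aperture: f/25 → f/22 → f/20 → f/18 → f/16 — 1 1/3 stops larger aperture (brighter).
Shutter speed: 15 → 13 → 10 → 8 → 6 → 5 → 4 → 3.2 → 2.5 → 2 — 3 stops faster (darker).
ISO: 5000 → 6400 → 8000 → 10000 → 12800 → 16000 → 20000 → 25600 — 2 1/3 stops higher (brighter).
Net: +1 1/3 −3 +2 1/3 = +2/3 stops.

2/3 stop brighter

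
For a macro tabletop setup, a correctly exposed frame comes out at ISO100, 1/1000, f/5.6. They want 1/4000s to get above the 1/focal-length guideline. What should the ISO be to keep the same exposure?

ISO 400

Shutter speed: 1/1000 → 1/2000 → 1/4000 — 2 stops shorter (darker).
Need 2 stops brighter from the ISO: 100 → 200 → 400.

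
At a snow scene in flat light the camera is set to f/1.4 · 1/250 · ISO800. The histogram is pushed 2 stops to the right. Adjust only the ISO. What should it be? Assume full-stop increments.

ISO 200

Overexposed by 2 stops → need 2 stops darker.
ISO: 800 → 400 → 200.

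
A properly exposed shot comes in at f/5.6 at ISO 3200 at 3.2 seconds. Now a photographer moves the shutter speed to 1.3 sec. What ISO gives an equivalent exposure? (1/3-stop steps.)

Shutter speed: 3.2 → 2.5 → 2 → 1.6 → 1.3 — 1 1/3 stops shorter (darker).
Need 1 1/3 stops brighter from the ISO: 3200 → 4000 → 5000 → 6400 → 8000.

ISO 8000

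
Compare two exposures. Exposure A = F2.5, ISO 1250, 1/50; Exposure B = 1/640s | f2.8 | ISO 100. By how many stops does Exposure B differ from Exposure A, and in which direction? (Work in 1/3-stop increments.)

7 2/3 stops darker

Aperture: f/2.5 → f/2.8 — 1/3 stop narrower (darker).
Shutter speed: 1/50 → 1/60 → 1/80 → 1/100 → 1/125 → 1/160 → 1/200 → 1/250 → 1/320 → 1/400 → 1/500 → 1/640 — 3 2/3 stops shorter (darker).
ISO: 1250 → 1000 → 800 → 640 → 500 → 400 → 320 → 250 → 200 → 160 → 125 → 100 — 3 2/3 stops dropped (darker).
Net: −1/3 −3 2/3 −3 2/3 = −7 2/3 stops.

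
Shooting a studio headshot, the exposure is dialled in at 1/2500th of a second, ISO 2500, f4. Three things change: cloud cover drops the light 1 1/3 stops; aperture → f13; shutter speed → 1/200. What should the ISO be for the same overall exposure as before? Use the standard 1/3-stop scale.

ISO 5000

Scene light: 1 1/3 stops darker.
Aperture: f/4 → f/4.5 → f/5 → f/5.6 → f/6.3 → f/7.1 → f/8 → f/9 → f/10 → f/11 → f/13 — 3 1/3 stops narrower (darker).
Shutter speed: 1/2500 → 1/2000 → 1/1600 → 1/1250 → 1/1000 → 1/800 → 1/640 → 1/500 → 1/400 → 1/320 → 1/250 → 1/200 — 3 2/3 stops longer (brighter).
Net so far: 1 stop darker. ISO: 2500 → 3200 → 4000 → 5000.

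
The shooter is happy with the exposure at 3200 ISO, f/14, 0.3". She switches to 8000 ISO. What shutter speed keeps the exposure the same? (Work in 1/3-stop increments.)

ISO: 3200 → 4000 → 5000 → 6400 → 8000 — 1 1/3 stops higher (brighter).
Need 1 1/3 stops darker from the shutter speed: 0.3 → 1/4 → 1/5 → 1/6 → 1/8.

1/8s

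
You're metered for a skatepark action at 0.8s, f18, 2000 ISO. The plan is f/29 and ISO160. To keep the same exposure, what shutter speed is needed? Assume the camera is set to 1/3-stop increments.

Aperture: f/18 → f/20 → f/22 → f/25 → f/29 — 1 1/3 stops narrower (darker).
ISO: 2000 → 1600 → 1250 → 1000 → 800 → 640 → 500 → 400 → 320 → 250 → 200 → 160 — 3 2/3 stops lower (darker).
Net change so far: 5 stops darker. Offset with the shutter speed: 0.8 → 1 → 1.3 → 1.6 → 2 → 2.5 → 3.2 → 4 → 5 → 6 → 8 → 10 → 13 → 15 → 20 → 25.

25 s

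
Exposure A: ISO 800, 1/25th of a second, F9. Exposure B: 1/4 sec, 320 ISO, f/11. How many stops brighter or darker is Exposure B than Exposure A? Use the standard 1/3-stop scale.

Aperture: f/9 → f/10 → f/11 — 2/3 stop narrower (darker).
Shutter speed: 1/25 → 1/20 → 1/15 → 1/13 → 1/10 → 1/8 → 1/6 → 1/5 → 1/4 — 2 2/3 stops longer (brighter).
ISO: 800 → 640 → 500 → 400 → 320 — 1 1/3 stops dropped (darker).
Net: −2/3 +2 2/3 −1 1/3 = +2/3 stops.

2/3 stop brighter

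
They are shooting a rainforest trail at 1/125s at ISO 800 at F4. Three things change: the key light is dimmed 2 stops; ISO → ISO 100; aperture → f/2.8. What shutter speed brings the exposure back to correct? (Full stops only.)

Scene light: 2 stops darker.
ISO: 800 → 400 → 200 → 100 — 3 stops lower (darker).
Aperture: f/4 → f/2.8 — 1 stop larger aperture (brighter).
Net so far: 4 stops darker. Shutter speed: 1/125 → 1/60 → 1/30 → 1/15 → 1/8.

1/8s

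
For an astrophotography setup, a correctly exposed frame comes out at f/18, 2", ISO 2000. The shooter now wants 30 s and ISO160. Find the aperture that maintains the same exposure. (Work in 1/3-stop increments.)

f/20

Shutter speed: 2 → 2.5 → 3.2 → 4 → 5 → 6 → 8 → 10 → 13 → 15 → 20 → 25 → 30 — 4 stops slower (brighter).
ISO: 2000 → 1600 → 1250 → 1000 → 800 → 640 → 500 → 400 → 320 → 250 → 200 → 160 — 3 2/3 stops lower (darker).
Net change so far: 1/3 stop brighter. Offset with the aperture: f/18 → f/20.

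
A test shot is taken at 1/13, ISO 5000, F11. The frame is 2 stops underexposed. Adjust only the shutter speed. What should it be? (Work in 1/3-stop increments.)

0.3 s

Underexposed by 2 stops → need 2 stops brighter.
Shutter speed: 1/13 → 1/10 → 1/8 → 1/6 → 1/5 → 1/4 → 0.3.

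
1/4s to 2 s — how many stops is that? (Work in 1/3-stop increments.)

1/4 → 0.3 → 0.4 → 0.5 → 0.6 → 0.8 → 1 → 1.3 → 1.6 → 2 — count the steps: 9 third-stops = 3 stops.

3 stops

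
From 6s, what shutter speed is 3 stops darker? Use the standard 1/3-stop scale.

Shutter speed: 6 → 5 → 4 → 3.2 → 2.5 → 2 → 1.6 → 1.3 → 1 → 0.8 — 3 stops shorter (darker).

0.8 s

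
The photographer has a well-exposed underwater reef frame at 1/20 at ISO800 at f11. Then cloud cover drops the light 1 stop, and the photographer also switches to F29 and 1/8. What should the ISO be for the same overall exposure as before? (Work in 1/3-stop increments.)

Scene light: 1 stop darker.
Aperture: f/11 → f/13 → f/14 → f/16 → f/18 → f/20 → f/22 → f/25 → f/29 — 2 2/3 stops narrower (darker).
Shutter speed: 1/20 → 1/15 → 1/13 → 1/10 → 1/8 — 1 1/3 stops longer (brighter).
Net so far: 2 1/3 stops darker. ISO: 800 → 1000 → 1250 → 1600 → 2000 → 2500 → 3200 → 4000.

ISO 4000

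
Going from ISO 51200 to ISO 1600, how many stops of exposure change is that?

5 stops

51200 → 25600 → 12800 → 6400 → 3200 → 1600 — count the steps: 5 stops.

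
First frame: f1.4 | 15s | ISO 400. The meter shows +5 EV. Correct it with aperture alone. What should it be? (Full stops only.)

Overexposed by 5 stops → need 5 stops darker.
Aperture: f/1.4 → f/2 → f/2.8 → f/4 → f/5.6 → f/8.

f/8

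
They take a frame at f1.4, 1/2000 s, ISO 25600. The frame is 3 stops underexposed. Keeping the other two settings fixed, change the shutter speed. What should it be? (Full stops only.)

1/250s

Underexposed by 3 stops → need 3 stops brighter.
Shutter speed: 1/2000 → 1/1000 → 1/500 → 1/250.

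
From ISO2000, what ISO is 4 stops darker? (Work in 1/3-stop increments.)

ISO 125

ISO: 2000 → 1600 → 1250 → 1000 → 800 → 640 → 500 → 400 → 320 → 250 → 200 → 160 → 125 — 4 stops lower (darker).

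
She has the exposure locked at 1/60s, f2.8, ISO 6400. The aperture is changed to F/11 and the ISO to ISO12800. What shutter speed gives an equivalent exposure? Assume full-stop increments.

1/8s

Aperture: f/2.8 → f/4 → f/5.6 → f/8 → f/11 — 4 stops narrower (darker).
ISO: 6400 → 12800 — 1 stop higher (brighter).
Net change so far: 3 stops darker. Offset with the shutter speed: 1/60 → 1/30 → 1/15 → 1/8.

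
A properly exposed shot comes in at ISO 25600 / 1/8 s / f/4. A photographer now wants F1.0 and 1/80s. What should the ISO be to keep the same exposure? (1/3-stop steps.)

ISO 16000

Aperture: f/4 → f/3.5 → f/3.2 → f/2.8 → f/2.5 → f/2.2 → f/2 → f/1.8 → f/1.6 → f/1.4 → f/1.2 → f/1.1 → f/1.0 — 4 stops larger aperture (brighter).
Shutter speed: 1/8 → 1/10 → 1/13 → 1/15 → 1/20 → 1/25 → 1/30 → 1/40 → 1/50 → 1/60 → 1/80 — 3 1/3 stops shorter (darker).
Net change so far: 2/3 stop brighter. Offset with the ISO: 25600 → 20000 → 16000.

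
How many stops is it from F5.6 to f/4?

f/5.6 → f/4 — count the steps: 1 stop.

1 stop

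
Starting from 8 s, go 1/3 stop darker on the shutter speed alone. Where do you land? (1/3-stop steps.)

6 s

Shutter speed: 8 → 6 — 1/3 stop faster (darker).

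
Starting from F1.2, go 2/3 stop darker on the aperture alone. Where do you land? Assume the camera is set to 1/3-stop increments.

f/1.6

Aperture: f/1.2 → f/1.4 → f/1.6 — 2/3 stop stopped down (darker).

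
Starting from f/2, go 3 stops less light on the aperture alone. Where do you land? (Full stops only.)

f/5.6

Aperture: f/2 → f/2.8 → f/4 → f/5.6 — 3 stops stopped down (darker).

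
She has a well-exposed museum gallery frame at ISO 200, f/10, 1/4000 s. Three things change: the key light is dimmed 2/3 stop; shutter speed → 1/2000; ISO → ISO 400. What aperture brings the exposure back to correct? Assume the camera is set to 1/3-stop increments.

Scene light: 2/3 stop darker.
Shutter speed: 1/4000 → 1/3200 → 1/2500 → 1/2000 — 1 stop slower (brighter).
ISO: 200 → 250 → 320 → 400 — 1 stop higher (brighter).
Net so far: 1 1/3 stops brighter. Aperture: f/10 → f/11 → f/13 → f/14 → f/16.

f/16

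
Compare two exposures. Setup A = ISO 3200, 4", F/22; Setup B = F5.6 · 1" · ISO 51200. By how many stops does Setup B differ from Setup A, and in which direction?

6 stops brighter

Aperture: f/22 → f/16 → f/11 → f/8 → f/5.6 — 4 stops opened up (brighter).
Shutter speed: 4 → 2 → 1 — 2 stops faster (darker).
ISO: 3200 → 6400 → 12800 → 25600 → 51200 — 4 stops higher (brighter).
Net: +4 −2 +4 = +6 stops.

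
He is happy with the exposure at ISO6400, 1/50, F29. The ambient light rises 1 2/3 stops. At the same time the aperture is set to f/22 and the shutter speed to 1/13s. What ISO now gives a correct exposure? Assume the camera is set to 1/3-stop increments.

Scene light: 1 2/3 stops brighter.
Aperture: f/29 → f/25 → f/22 — 2/3 stop wider (brighter).
Shutter speed: 1/50 → 1/40 → 1/30 → 1/25 → 1/20 → 1/15 → 1/13 — 2 stops longer (brighter).
Net so far: 4 1/3 stops brighter. ISO: 6400 → 5000 → 4000 → 3200 → 2500 → 2000 → 1600 → 1250 → 1000 → 800 → 640 → 500 → 400 → 320.

ISO 320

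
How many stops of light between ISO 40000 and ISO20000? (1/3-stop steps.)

1 stop

40000 → 32000 → 25600 → 20000 — count the steps: 3 third-stops = 1 stop.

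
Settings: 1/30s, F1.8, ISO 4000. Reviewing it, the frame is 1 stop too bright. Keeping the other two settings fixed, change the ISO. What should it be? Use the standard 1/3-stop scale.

ISO 2000

Overexposed by 1 stop → need 1 stop darker.
ISO: 4000 → 3200 → 2500 → 2000.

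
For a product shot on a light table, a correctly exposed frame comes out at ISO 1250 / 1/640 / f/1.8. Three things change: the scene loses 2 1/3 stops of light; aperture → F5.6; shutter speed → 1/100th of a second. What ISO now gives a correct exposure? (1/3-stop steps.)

Scene light: 2 1/3 stops darker.
Aperture: f/1.8 → f/2 → f/2.2 → f/2.5 → f/2.8 → f/3.2 → f/3.5 → f/4 → f/4.5 → f/5 → f/5.6 — 3 1/3 stops smaller aperture (darker).
Shutter speed: 1/640 → 1/500 → 1/400 → 1/320 → 1/250 → 1/200 → 1/160 → 1/125 → 1/100 — 2 2/3 stops slower (brighter).
Net so far: 3 stops darker. ISO: 1250 → 1600 → 2000 → 2500 → 3200 → 4000 → 5000 → 6400 → 8000 → 10000.

ISO 10000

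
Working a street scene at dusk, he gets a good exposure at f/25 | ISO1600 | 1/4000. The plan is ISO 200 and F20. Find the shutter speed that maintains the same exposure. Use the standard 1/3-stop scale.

ISO: 1600 → 1250 → 1000 → 800 → 640 → 500 → 400 → 320 → 250 → 200 — 3 stops lower (darker).
Aperture: f/25 → f/22 → f/20 — 2/3 stop larger aperture (brighter).
Net change so far: 2 1/3 stops darker. Offset with the shutter speed: 1/4000 → 1/3200 → 1/2500 → 1/2000 → 1/1600 → 1/1250 → 1/1000 → 1/800.

1/800s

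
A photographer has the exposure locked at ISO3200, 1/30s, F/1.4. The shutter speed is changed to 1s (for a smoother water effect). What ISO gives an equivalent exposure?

Shutter speed: 1/30 → 1/15 → 1/8 → 1/4 → 1/2 → 1 — 5 stops longer (brighter).
Need 5 stops darker from the ISO: 3200 → 1600 → 800 → 400 → 200 → 100.

ISO 100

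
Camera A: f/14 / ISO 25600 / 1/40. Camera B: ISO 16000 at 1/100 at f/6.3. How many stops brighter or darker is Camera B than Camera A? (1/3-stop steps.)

Aperture: f/14 → f/13 → f/11 → f/10 → f/9 → f/8 → f/7.1 → f/6.3 — 2 1/3 stops larger aperture (brighter).
Shutter speed: 1/40 → 1/50 → 1/60 → 1/80 → 1/100 — 1 1/3 stops shorter (darker).
ISO: 25600 → 20000 → 16000 — 2/3 stop dropped (darker).
Net: +2 1/3 −1 1/3 −2/3 = +1/3 stops.

1/3 stop brighter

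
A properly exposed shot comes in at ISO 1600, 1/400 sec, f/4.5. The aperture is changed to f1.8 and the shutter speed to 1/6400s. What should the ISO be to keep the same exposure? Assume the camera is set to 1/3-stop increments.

ISO 4000

Aperture: f/4.5 → f/4 → f/3.5 → f/3.2 → f/2.8 → f/2.5 → f/2.2 → f/2 → f/1.8 — 2 2/3 stops wider (brighter).
Shutter speed: 1/400 → 1/500 → 1/640 → 1/800 → 1/1000 → 1/1250 → 1/1600 → 1/2000 → 1/2500 → 1/3200 → 1/4000 → 1/5000 → 1/6400 — 4 stops faster (darker).
Net change so far: 1 1/3 stops darker. Offset with the ISO: 1600 → 2000 → 2500 → 3200 → 4000.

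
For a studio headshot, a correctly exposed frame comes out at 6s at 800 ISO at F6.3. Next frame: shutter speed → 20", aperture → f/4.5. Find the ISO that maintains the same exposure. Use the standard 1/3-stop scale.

Shutter speed: 6 → 8 → 10 → 13 → 15 → 20 — 1 2/3 stops longer (brighter).
Aperture: f/6.3 → f/5.6 → f/5 → f/4.5 — 1 stop wider (brighter).
Net change so far: 2 2/3 stops brighter. Offset with the ISO: 800 → 640 → 500 → 400 → 320 → 250 → 200 → 160 → 125.

ISO 125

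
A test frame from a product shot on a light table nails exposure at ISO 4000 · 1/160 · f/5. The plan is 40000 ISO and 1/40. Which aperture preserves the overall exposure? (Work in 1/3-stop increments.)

ISO: 4000 → 5000 → 6400 → 8000 → 10000 → 12800 → 16000 → 20000 → 25600 → 32000 → 40000 — 3 1/3 stops higher (brighter).
Shutter speed: 1/160 → 1/125 → 1/100 → 1/80 → 1/60 → 1/50 → 1/40 — 2 stops slower (brighter).
Net change so far: 5 1/3 stops brighter. Offset with the aperture: f/5 → f/5.6 → f/6.3 → f/7.1 → f/8 → f/9 → f/10 → f/11 → f/13 → f/14 → f/16 → f/18 → f/20 → f/22 → f/25 → f/29 → f/32.

f/32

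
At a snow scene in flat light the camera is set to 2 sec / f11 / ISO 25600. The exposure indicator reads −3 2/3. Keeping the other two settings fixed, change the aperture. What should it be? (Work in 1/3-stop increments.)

f/3.2

Underexposed by 3 2/3 stops → need 3 2/3 stops brighter.
Aperture: f/11 → f/10 → f/9 → f/8 → f/7.1 → f/6.3 → f/5.6 → f/5 → f/4.5 → f/4 → f/3.5 → f/3.2.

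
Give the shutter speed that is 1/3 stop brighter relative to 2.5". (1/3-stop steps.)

3.2 s

Shutter speed: 2.5 → 3.2 — 1/3 stop slower (brighter).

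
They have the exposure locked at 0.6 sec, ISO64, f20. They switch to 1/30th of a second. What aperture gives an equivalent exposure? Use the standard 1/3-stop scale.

f/4.5

Shutter speed: 0.6 → 0.5 → 0.4 → 0.3 → 1/4 → 1/5 → 1/6 → 1/8 → 1/10 → 1/13 → 1/15 → 1/20 → 1/25 → 1/30 — 4 1/3 stops faster (darker).
Need 4 1/3 stops brighter from the aperture: f/20 → f/18 → f/16 → f/14 → f/13 → f/11 → f/10 → f/9 → f/8 → f/7.1 → f/6.3 → f/5.6 → f/5 → f/4.5.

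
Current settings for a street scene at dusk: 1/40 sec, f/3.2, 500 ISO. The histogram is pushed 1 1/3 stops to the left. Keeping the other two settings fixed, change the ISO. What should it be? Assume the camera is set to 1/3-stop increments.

ISO 1250

Underexposed by 1 1/3 stops → need 1 1/3 stops brighter.
ISO: 500 → 640 → 800 → 1000 → 1250.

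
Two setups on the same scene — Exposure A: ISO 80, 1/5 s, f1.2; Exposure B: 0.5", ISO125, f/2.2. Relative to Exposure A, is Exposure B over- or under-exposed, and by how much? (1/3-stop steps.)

Aperture: f/1.2 → f/1.4 → f/1.6 → f/1.8 → f/2 → f/2.2 — 1 2/3 stops narrower (darker).
Shutter speed: 1/5 → 1/4 → 0.3 → 0.4 → 0.5 — 1 1/3 stops longer (brighter).
ISO: 80 → 100 → 125 — 2/3 stop raised (brighter).
Net: −1 2/3 +1 1/3 +2/3 = +1/3 stops.

1/3 stop brighter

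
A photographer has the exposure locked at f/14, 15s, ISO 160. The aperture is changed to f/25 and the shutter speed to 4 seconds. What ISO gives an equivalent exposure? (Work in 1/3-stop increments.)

Aperture: f/14 → f/16 → f/18 → f/20 → f/22 → f/25 — 1 2/3 stops narrower (darker).
Shutter speed: 15 → 13 → 10 → 8 → 6 → 5 → 4 — 2 stops faster (darker).
Net change so far: 3 2/3 stops darker. Offset with the ISO: 160 → 200 → 250 → 320 → 400 → 500 → 640 → 800 → 1000 → 1250 → 1600 → 2000.

ISO 2000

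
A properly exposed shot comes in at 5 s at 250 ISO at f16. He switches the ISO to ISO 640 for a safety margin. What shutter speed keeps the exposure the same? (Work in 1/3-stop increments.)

ISO: 250 → 320 → 400 → 500 → 640 — 1 1/3 stops higher (brighter).
Need 1 1/3 stops darker from the shutter speed: 5 → 4 → 3.2 → 2.5 → 2.

2 s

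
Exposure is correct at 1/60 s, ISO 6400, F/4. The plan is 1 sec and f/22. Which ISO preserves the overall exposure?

ISO 3200

Shutter speed: 1/60 → 1/30 → 1/15 → 1/8 → 1/4 → 1/2 → 1 — 6 stops longer (brighter).
Aperture: f/4 → f/5.6 → f/8 → f/11 → f/16 → f/22 — 5 stops narrower (darker).
Net change so far: 1 stop brighter. Offset with the ISO: 6400 → 3200.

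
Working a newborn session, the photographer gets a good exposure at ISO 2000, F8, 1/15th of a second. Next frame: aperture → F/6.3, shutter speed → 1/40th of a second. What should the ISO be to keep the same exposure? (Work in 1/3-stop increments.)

ISO 3200

Aperture: f/8 → f/7.1 → f/6.3 — 2/3 stop wider (brighter).
Shutter speed: 1/15 → 1/20 → 1/25 → 1/30 → 1/40 — 1 1/3 stops faster (darker).
Net change so far: 2/3 stop darker. Offset with the ISO: 2000 → 2500 → 3200.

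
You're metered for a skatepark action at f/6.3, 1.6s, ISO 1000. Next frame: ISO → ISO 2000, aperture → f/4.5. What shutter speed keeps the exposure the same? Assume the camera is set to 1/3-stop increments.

0.4 s

ISO: 1000 → 1250 → 1600 → 2000 — 1 stop raised (brighter).
Aperture: f/6.3 → f/5.6 → f/5 → f/4.5 — 1 stop opened up (brighter).
Net change so far: 2 stops brighter. Offset with the shutter speed: 1.6 → 1.3 → 1 → 0.8 → 0.6 → 0.5 → 0.4.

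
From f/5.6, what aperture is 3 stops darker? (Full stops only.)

Aperture: f/5.6 → f/8 → f/11 → f/16 — 3 stops smaller aperture (darker).

f/16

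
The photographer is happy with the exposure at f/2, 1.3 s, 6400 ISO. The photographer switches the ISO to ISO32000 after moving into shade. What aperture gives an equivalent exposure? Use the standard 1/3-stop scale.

ISO: 6400 → 8000 → 10000 → 12800 → 16000 → 20000 → 25600 → 32000 — 2 1/3 stops raised (brighter).
Need 2 1/3 stops darker from the aperture: f/2 → f/2.2 → f/2.5 → f/2.8 → f/3.2 → f/3.5 → f/4 → f/4.5.

f/4.5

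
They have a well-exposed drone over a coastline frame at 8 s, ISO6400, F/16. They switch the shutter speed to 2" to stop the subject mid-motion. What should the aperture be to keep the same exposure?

Shutter speed: 8 → 4 → 2 — 2 stops shorter (darker).
Need 2 stops brighter from the aperture: f/16 → f/11 → f/8.

f/8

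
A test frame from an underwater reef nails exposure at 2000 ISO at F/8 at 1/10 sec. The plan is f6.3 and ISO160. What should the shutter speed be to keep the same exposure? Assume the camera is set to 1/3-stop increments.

0.8 s

Aperture: f/8 → f/7.1 → f/6.3 — 2/3 stop wider (brighter).
ISO: 2000 → 1600 → 1250 → 1000 → 800 → 640 → 500 → 400 → 320 → 250 → 200 → 160 — 3 2/3 stops lower (darker).
Net change so far: 3 stops darker. Offset with the shutter speed: 1/10 → 1/8 → 1/6 → 1/5 → 1/4 → 0.3 → 0.4 → 0.5 → 0.6 → 0.8.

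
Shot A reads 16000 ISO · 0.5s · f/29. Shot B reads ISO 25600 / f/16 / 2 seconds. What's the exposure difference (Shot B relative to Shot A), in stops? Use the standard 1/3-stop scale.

Aperture: f/29 → f/25 → f/22 → f/20 → f/18 → f/16 — 1 2/3 stops wider (brighter).
Shutter speed: 0.5 → 0.6 → 0.8 → 1 → 1.3 → 1.6 → 2 — 2 stops longer (brighter).
ISO: 16000 → 20000 → 25600 — 2/3 stop raised (brighter).
Net: +1 2/3 +2 +2/3 = +4 1/3 stops.

4 1/3 stops brighter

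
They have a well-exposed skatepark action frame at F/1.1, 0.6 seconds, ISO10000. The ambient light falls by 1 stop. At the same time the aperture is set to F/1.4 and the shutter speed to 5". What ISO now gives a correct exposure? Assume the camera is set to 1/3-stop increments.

Scene light: 1 stop darker.
Aperture: f/1.1 → f/1.2 → f/1.4 — 2/3 stop smaller aperture (darker).
Shutter speed: 0.6 → 0.8 → 1 → 1.3 → 1.6 → 2 → 2.5 → 3.2 → 4 → 5 — 3 stops longer (brighter).
Net so far: 1 1/3 stops brighter. ISO: 10000 → 8000 → 6400 → 5000 → 4000.

ISO 4000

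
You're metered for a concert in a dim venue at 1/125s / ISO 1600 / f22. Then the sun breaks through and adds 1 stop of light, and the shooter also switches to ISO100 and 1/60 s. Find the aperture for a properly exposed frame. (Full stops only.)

Scene light: 1 stop brighter.
ISO: 1600 → 800 → 400 → 200 → 100 — 4 stops lower (darker).
Shutter speed: 1/125 → 1/60 — 1 stop longer (brighter).
Net so far: 2 stops darker. Aperture: f/22 → f/16 → f/11.

f/11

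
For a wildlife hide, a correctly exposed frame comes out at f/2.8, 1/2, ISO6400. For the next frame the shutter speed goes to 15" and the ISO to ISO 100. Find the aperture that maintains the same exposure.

f/2

Shutter speed: 1/2 → 1 → 2 → 4 → 8 → 15 — 5 stops slower (brighter).
ISO: 6400 → 3200 → 1600 → 800 → 400 → 200 → 100 — 6 stops dropped (darker).
Net change so far: 1 stop darker. Offset with the aperture: f/2.8 → f/2.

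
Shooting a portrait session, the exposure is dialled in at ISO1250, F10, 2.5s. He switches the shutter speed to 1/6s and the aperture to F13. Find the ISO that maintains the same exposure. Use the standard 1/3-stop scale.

ISO 32000

Shutter speed: 2.5 → 2 → 1.6 → 1.3 → 1 → 0.8 → 0.6 → 0.5 → 0.4 → 0.3 → 1/4 → 1/5 → 1/6 — 4 stops faster (darker).
Aperture: f/10 → f/11 → f/13 — 2/3 stop smaller aperture (darker).
Net change so far: 4 2/3 stops darker. Offset with the ISO: 1250 → 1600 → 2000 → 2500 → 3200 → 4000 → 5000 → 6400 → 8000 → 10000 → 12800 → 16000 → 20000 → 25600 → 32000.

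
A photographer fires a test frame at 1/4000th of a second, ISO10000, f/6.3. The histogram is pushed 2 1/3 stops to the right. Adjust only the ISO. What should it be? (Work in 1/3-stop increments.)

ISO 2000

Overexposed by 2 1/3 stops → need 2 1/3 stops darker.
ISO: 10000 → 8000 → 6400 → 5000 → 4000 → 3200 → 2500 → 2000.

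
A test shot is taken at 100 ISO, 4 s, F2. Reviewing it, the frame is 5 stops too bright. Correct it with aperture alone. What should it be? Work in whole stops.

f/11

Overexposed by 5 stops → need 5 stops darker.
Aperture: f/2 → f/2.8 → f/4 → f/5.6 → f/8 → f/11.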